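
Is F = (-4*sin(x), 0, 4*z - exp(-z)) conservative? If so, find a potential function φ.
Yes, F is conservative. φ = 2*z**2 + 4*cos(x) + exp(-z)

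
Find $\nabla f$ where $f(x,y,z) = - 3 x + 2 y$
(-3, 2, 0)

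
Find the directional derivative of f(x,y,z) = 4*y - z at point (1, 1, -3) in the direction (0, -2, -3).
-5*sqrt(13)/13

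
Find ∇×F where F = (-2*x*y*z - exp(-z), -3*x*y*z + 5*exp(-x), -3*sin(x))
(3*x*y, -2*x*y + 3*cos(x) + exp(-z), 2*x*z - 3*y*z - 5*exp(-x))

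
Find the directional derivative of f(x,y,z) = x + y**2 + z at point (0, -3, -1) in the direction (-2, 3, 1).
-19*sqrt(14)/14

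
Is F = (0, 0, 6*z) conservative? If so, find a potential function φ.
Yes, F is conservative. φ = 3*z**2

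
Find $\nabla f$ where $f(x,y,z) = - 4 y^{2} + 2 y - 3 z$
(0, 2 - 8*y, -3)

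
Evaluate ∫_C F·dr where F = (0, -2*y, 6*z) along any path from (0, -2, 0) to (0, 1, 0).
3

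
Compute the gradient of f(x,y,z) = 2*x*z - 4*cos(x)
(2*z + 4*sin(x), 0, 2*x)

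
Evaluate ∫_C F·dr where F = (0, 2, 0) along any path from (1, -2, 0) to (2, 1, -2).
6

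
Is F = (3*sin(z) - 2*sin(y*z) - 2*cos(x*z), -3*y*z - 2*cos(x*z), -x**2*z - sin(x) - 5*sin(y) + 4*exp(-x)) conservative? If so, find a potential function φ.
No, ∇×F = (-2*x*sin(x*z) + 3*y - 5*cos(y), 2*x*z + 2*x*sin(x*z) - 2*y*cos(y*z) + cos(x) + 3*cos(z) + 4*exp(-x), 2*z*(sin(x*z) + cos(y*z))) ≠ 0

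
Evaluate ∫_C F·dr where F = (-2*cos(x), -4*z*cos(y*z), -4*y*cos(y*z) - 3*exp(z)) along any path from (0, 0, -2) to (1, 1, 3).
-3*exp(3) - 2*sin(1) - 4*sin(3) + 3*exp(-2)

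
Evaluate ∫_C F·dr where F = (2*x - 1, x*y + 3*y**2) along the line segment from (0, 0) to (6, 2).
46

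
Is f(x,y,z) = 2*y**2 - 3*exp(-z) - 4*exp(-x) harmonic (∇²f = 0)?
No, ∇²f = 4 - 3*exp(-z) - 4*exp(-x)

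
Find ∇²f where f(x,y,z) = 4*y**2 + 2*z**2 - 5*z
12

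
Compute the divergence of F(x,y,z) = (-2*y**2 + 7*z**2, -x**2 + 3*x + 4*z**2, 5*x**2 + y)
0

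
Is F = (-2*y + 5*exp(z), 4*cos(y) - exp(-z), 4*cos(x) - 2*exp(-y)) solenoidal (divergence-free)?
No, ∇·F = -4*sin(y)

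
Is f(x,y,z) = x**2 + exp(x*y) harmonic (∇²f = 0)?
No, ∇²f = x**2*exp(x*y) + y**2*exp(x*y) + 2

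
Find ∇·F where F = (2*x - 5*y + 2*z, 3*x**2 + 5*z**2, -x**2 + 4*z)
6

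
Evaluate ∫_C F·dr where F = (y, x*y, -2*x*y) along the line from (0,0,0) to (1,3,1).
5/2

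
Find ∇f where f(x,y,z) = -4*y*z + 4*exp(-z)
(0, -4*z, -4*y - 4*exp(-z))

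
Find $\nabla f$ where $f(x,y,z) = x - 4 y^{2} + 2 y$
(1, 2 - 8*y, 0)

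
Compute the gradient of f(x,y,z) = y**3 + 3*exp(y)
(0, 3*y**2 + 3*exp(y), 0)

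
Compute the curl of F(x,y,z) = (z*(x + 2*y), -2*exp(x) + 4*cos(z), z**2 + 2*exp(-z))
(4*sin(z), x + 2*y, -2*z - 2*exp(x))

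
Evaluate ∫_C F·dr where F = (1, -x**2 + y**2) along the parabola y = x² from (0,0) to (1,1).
5/6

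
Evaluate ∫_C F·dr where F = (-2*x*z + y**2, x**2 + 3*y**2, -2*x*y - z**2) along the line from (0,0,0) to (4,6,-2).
352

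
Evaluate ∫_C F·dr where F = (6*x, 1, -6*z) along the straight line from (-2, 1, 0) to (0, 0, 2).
-25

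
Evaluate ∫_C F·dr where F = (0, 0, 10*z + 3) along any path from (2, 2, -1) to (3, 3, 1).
6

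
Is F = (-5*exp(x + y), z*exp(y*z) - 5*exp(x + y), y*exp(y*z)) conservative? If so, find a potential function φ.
Yes, F is conservative. φ = exp(y*z) - 5*exp(x + y)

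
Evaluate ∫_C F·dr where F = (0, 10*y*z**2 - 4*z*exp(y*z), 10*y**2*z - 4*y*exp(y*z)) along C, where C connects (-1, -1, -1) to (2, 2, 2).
-4*exp(4) + 4*E + 75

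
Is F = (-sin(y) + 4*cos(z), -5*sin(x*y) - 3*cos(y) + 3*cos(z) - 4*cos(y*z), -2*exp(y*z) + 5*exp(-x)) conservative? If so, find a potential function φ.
No, ∇×F = (-4*y*sin(y*z) - 2*z*exp(y*z) + 3*sin(z), -4*sin(z) + 5*exp(-x), -5*y*cos(x*y) + cos(y)) ≠ 0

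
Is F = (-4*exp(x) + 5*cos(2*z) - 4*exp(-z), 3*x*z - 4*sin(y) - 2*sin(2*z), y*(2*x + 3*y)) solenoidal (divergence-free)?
No, ∇·F = -4*exp(x) - 4*cos(y)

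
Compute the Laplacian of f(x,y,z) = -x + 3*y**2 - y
6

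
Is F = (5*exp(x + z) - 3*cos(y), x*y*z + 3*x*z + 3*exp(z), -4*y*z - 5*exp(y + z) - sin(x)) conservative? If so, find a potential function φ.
No, ∇×F = (-x*y - 3*x - 4*z - 3*exp(z) - 5*exp(y + z), 5*exp(x + z) + cos(x), y*z + 3*z - 3*sin(y)) ≠ 0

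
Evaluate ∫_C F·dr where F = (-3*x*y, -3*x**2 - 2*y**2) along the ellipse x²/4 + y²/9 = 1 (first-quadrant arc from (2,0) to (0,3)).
-30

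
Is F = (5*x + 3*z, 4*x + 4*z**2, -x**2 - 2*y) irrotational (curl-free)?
No, ∇×F = (-8*z - 2, 2*x + 3, 4)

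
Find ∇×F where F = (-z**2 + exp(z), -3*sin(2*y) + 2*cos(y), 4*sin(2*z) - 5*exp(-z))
(0, -2*z + exp(z), 0)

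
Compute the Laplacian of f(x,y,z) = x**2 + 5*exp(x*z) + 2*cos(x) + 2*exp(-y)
5*x**2*exp(x*z) + 5*z**2*exp(x*z) - 2*cos(x) + 2 + 2*exp(-y)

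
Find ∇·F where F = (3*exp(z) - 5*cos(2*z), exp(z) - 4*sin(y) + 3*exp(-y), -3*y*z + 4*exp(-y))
-3*y - 4*cos(y) - 3*exp(-y)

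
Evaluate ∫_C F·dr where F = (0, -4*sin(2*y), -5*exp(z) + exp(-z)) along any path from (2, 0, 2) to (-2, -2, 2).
-2 + 2*cos(4)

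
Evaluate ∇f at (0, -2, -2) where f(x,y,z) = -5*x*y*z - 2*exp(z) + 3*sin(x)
(-17, 0, -2*exp(-2))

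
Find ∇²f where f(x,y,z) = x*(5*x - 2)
10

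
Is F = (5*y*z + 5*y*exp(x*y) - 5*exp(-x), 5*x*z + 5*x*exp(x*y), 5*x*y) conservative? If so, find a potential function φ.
Yes, F is conservative. φ = 5*x*y*z + 5*exp(x*y) + 5*exp(-x)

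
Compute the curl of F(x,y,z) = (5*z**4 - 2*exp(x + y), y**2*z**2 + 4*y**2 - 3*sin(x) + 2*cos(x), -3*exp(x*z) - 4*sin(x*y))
(-4*x*cos(x*y) - 2*y**2*z, 4*y*cos(x*y) + 20*z**3 + 3*z*exp(x*z), 2*exp(x + y) - 2*sin(x) - 3*cos(x))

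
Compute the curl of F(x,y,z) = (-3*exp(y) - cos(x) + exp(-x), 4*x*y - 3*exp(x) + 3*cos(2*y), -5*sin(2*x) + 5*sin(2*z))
(0, 10*cos(2*x), 4*y - 3*exp(x) + 3*exp(y))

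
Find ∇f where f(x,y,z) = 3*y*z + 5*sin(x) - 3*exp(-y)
(5*cos(x), 3*z + 3*exp(-y), 3*y)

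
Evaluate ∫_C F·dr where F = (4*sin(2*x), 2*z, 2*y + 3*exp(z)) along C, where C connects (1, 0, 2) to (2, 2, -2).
-6*sinh(2) - 8 + 2*cos(2) - 2*cos(4)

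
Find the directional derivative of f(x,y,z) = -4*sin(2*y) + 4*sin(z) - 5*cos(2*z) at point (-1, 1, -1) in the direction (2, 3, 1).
sqrt(14)*(-5*sin(2) + 2*cos(1) - 12*cos(2))/7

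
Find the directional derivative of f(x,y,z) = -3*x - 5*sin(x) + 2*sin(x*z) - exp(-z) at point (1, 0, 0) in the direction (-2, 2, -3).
sqrt(17)*(-3 + 10*cos(1))/17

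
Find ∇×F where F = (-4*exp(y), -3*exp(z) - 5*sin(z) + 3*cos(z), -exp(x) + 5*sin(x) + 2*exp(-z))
(3*exp(z) + 3*sin(z) + 5*cos(z), exp(x) - 5*cos(x), 4*exp(y))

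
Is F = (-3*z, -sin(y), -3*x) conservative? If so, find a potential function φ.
Yes, F is conservative. φ = -3*x*z + cos(y)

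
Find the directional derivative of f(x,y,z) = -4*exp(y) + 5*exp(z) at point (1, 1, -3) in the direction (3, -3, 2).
sqrt(22)*(5 + 6*exp(4))*exp(-3)/11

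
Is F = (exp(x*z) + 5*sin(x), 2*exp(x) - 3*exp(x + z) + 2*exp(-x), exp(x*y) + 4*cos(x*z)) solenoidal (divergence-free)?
No, ∇·F = -4*x*sin(x*z) + z*exp(x*z) + 5*cos(x)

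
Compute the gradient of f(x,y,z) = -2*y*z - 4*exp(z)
(0, -2*z, -2*y - 4*exp(z))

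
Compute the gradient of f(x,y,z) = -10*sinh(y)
(0, -10*cosh(y), 0)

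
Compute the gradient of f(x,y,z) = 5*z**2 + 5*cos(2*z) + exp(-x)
(-exp(-x), 0, 10*z - 10*sin(2*z))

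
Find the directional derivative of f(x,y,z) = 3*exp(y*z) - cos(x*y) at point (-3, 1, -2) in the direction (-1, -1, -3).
-sqrt(11)*(2*exp(2)*sin(3) + 3)*exp(-2)/11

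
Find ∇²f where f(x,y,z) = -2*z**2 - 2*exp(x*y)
-2*x**2*exp(x*y) - 2*y**2*exp(x*y) - 4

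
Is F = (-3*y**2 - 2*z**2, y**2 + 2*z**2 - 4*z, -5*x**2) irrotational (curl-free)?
No, ∇×F = (4 - 4*z, 10*x - 4*z, 6*y)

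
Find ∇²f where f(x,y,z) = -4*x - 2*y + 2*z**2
4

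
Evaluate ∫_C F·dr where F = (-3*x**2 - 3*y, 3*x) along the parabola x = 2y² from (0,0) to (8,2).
-528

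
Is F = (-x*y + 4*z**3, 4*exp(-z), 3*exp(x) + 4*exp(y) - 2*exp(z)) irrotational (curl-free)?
No, ∇×F = (4*exp(y) + 4*exp(-z), 12*z**2 - 3*exp(x), x)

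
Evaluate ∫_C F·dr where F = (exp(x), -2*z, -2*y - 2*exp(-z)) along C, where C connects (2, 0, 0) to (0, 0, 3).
-exp(2) - 1 + 2*exp(-3)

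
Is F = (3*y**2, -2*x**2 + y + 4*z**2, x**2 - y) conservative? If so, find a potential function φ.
No, ∇×F = (-8*z - 1, -2*x, -4*x - 6*y) ≠ 0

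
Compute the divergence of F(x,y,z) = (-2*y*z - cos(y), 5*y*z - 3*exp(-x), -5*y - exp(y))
5*z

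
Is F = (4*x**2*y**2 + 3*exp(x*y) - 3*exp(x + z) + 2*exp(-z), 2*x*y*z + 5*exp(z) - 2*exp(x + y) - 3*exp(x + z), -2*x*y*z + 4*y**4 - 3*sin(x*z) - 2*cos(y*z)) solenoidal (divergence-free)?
No, ∇·F = 8*x*y**2 - 2*x*y + 2*x*z - 3*x*cos(x*z) + 3*y*exp(x*y) + 2*y*sin(y*z) - 2*exp(x + y) - 3*exp(x + z)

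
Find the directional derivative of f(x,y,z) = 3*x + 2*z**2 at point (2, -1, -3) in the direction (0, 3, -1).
6*sqrt(10)/5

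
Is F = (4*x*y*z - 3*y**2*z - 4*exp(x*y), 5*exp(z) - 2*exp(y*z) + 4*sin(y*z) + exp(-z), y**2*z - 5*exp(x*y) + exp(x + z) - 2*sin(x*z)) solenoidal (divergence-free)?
No, ∇·F = -2*x*cos(x*z) + y**2 + 4*y*z - 4*y*exp(x*y) - 2*z*exp(y*z) + 4*z*cos(y*z) + exp(x + z)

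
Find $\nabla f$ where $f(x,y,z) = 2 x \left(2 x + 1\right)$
(8*x + 2, 0, 0)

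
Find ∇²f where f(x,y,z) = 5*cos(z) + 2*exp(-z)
-5*cos(z) + 2*exp(-z)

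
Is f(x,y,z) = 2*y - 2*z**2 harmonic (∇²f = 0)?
No, ∇²f = -4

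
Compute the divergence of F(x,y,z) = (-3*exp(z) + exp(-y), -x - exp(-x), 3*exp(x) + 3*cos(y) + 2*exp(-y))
0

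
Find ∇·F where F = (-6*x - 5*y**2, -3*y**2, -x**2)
-6*y - 6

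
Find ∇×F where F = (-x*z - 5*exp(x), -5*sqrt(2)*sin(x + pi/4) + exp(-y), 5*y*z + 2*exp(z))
(5*z, -x, -5*sqrt(2)*cos(x + pi/4))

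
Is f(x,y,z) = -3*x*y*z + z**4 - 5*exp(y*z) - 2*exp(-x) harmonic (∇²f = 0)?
No, ∇²f = -5*y**2*exp(y*z) - 5*z**2*exp(y*z) + 12*z**2 - 2*exp(-x)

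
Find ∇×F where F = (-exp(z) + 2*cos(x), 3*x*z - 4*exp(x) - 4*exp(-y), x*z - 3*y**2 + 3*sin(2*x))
(-3*x - 6*y, -z - exp(z) - 6*cos(2*x), 3*z - 4*exp(x))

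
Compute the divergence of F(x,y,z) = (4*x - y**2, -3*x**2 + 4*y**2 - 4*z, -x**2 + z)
8*y + 5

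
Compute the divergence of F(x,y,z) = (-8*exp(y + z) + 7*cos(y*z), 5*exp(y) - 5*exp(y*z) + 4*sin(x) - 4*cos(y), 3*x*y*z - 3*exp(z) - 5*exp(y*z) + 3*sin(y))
3*x*y - 5*y*exp(y*z) - 5*z*exp(y*z) + 5*exp(y) - 3*exp(z) + 4*sin(y)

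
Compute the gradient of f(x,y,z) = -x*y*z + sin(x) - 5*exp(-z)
(-y*z + cos(x), -x*z, -x*y + 5*exp(-z))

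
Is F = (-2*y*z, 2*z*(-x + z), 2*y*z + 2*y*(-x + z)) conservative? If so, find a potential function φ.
Yes, F is conservative. φ = 2*y*z*(-x + z)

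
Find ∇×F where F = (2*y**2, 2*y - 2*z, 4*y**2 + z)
(8*y + 2, 0, -4*y)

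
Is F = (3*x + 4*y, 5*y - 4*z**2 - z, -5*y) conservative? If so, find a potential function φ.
No, ∇×F = (8*z - 4, 0, -4) ≠ 0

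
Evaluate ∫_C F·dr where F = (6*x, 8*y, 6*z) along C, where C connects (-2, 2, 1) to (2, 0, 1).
-16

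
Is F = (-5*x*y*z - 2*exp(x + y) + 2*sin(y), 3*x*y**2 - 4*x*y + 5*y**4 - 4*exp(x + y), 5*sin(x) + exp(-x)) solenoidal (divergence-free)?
No, ∇·F = 6*x*y - 4*x + 20*y**3 - 5*y*z - 6*exp(x + y)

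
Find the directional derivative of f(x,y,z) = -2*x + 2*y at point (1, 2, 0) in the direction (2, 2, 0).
0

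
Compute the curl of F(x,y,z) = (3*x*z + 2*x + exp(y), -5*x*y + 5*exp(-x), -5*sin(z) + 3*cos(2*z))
(0, 3*x, -5*y - exp(y) - 5*exp(-x))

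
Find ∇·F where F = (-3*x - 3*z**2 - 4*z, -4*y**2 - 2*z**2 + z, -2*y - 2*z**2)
-8*y - 4*z - 3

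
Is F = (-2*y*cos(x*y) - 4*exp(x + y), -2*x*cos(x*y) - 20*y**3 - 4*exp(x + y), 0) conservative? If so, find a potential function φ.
Yes, F is conservative. φ = -5*y**4 - 4*exp(x + y) - 2*sin(x*y)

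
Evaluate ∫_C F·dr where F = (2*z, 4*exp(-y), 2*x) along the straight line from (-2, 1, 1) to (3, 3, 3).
-4*exp(-3) + 4*exp(-1) + 22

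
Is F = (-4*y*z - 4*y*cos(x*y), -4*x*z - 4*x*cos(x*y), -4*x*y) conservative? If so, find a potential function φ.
Yes, F is conservative. φ = -4*x*y*z - 4*sin(x*y)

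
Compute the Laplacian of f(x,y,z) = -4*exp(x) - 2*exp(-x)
-4*exp(x) - 2*exp(-x)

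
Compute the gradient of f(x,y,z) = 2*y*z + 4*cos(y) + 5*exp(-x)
(-5*exp(-x), 2*z - 4*sin(y), 2*y)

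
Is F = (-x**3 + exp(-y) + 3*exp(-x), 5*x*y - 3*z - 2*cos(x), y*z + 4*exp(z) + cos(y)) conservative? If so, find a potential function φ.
No, ∇×F = (z - sin(y) + 3, 0, 5*y + 2*sin(x) + exp(-y)) ≠ 0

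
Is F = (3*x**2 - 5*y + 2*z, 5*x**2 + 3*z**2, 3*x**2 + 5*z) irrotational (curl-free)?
No, ∇×F = (-6*z, 2 - 6*x, 10*x + 5)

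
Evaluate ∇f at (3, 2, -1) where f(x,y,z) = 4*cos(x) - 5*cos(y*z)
(-4*sin(3), 5*sin(2), -10*sin(2))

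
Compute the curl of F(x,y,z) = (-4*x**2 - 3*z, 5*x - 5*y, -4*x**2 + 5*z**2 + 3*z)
(0, 8*x - 3, 5)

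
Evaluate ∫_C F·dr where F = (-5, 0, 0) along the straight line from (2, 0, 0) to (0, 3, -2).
10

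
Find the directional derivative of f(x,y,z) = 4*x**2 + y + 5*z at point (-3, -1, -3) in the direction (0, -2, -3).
-17*sqrt(13)/13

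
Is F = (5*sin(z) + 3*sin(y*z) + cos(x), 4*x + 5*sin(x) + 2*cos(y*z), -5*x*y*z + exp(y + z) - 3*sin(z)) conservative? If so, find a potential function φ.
No, ∇×F = (-5*x*z + 2*y*sin(y*z) + exp(y + z), 5*y*z + 3*y*cos(y*z) + 5*cos(z), -3*z*cos(y*z) + 5*cos(x) + 4) ≠ 0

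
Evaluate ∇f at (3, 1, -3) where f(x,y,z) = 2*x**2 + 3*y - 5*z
(12, 3, -5)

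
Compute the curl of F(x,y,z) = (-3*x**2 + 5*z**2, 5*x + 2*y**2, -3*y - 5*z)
(-3, 10*z, 5)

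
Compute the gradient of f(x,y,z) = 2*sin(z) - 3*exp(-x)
(3*exp(-x), 0, 2*cos(z))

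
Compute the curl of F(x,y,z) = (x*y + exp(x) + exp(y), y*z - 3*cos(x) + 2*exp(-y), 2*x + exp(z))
(-y, -2, -x - exp(y) + 3*sin(x))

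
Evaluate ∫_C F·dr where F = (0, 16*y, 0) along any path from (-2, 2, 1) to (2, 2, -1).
0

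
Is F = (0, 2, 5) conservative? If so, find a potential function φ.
Yes, F is conservative. φ = 2*y + 5*z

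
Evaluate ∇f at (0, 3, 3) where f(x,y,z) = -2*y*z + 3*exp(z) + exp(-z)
(0, -6, -6 - exp(-3) + 3*exp(3))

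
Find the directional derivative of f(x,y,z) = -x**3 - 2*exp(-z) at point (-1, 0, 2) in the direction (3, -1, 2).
sqrt(14)*(4 - 9*exp(2))*exp(-2)/14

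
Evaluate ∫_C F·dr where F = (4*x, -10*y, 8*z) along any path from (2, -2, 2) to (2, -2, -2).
0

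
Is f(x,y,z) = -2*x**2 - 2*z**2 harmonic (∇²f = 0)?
No, ∇²f = -8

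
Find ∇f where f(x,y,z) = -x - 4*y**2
(-1, -8*y, 0)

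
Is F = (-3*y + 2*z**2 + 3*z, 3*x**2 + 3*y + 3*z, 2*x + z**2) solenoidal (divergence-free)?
No, ∇·F = 2*z + 3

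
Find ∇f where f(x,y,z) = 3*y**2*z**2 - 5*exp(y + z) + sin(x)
(cos(x), 6*y*z**2 - 5*exp(y + z), 6*y**2*z - 5*exp(y + z))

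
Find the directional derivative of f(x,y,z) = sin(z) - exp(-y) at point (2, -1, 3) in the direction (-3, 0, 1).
sqrt(10)*cos(3)/10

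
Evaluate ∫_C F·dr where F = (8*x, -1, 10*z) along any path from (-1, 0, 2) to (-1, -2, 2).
2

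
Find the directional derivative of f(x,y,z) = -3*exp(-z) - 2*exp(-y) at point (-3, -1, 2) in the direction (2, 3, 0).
6*sqrt(13)*E/13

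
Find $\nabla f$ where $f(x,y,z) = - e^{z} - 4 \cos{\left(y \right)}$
(0, 4*sin(y), -exp(z))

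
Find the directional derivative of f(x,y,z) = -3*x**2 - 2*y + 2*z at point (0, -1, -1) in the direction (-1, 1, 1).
0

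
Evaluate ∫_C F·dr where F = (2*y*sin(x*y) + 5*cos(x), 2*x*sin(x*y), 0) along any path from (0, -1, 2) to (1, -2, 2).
-2*cos(2) + 2 + 5*sin(1)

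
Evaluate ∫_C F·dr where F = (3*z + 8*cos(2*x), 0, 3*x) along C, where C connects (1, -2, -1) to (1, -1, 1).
6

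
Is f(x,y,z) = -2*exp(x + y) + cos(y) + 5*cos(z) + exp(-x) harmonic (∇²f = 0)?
No, ∇²f = -4*exp(x + y) - cos(y) - 5*cos(z) + exp(-x)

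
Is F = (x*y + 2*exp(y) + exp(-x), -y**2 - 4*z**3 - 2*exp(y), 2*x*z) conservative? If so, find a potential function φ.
No, ∇×F = (12*z**2, -2*z, -x - 2*exp(y)) ≠ 0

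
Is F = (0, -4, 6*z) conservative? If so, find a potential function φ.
Yes, F is conservative. φ = -4*y + 3*z**2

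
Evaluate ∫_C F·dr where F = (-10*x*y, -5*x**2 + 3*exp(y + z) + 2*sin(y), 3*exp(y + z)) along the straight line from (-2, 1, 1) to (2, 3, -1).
-40 + 2*cos(1) - 2*cos(3)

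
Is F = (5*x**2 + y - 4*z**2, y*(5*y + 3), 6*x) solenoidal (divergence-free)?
No, ∇·F = 10*x + 10*y + 3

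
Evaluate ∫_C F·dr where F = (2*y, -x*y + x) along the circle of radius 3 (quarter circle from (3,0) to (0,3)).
-9 - 9*pi/4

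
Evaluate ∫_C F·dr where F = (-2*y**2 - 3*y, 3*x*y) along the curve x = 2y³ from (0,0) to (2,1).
-57/10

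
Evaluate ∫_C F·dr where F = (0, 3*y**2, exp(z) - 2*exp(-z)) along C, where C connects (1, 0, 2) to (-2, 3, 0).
-exp(2) - 2*exp(-2) + 30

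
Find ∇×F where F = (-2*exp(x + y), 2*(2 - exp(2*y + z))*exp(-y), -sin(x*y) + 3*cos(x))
(-x*cos(x*y) + 2*exp(y + z), y*cos(x*y) + 3*sin(x), 2*exp(x + y))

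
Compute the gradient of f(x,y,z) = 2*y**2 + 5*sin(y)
(0, 4*y + 5*cos(y), 0)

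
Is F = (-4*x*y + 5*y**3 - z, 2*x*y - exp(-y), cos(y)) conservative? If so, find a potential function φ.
No, ∇×F = (-sin(y), -1, 4*x - 15*y**2 + 2*y) ≠ 0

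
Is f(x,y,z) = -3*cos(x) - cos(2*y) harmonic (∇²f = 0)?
No, ∇²f = 3*cos(x) + 4*cos(2*y)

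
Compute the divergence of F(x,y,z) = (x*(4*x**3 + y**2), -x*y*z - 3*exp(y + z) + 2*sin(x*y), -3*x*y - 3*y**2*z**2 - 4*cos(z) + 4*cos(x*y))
16*x**3 - x*z + 2*x*cos(x*y) - 6*y**2*z + y**2 - 3*exp(y + z) + 4*sin(z)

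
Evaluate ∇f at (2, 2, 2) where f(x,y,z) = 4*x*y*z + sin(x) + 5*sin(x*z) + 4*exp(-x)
(10*cos(4) - 4*exp(-2) + cos(2) + 16, 16, 10*cos(4) + 16)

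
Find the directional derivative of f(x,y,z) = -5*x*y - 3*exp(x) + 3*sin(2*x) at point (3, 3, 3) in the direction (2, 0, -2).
3*sqrt(2)*(-exp(3) - 5 + 2*cos(6))/2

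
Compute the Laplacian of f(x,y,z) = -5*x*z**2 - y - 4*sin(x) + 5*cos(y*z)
-10*x - 5*y**2*cos(y*z) - 5*z**2*cos(y*z) + 4*sin(x)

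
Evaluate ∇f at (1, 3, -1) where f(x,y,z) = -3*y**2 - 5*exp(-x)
(5*exp(-1), -18, 0)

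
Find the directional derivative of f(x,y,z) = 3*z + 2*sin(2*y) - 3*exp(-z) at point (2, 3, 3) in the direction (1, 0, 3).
9*sqrt(10)*(1 + exp(3))*exp(-3)/10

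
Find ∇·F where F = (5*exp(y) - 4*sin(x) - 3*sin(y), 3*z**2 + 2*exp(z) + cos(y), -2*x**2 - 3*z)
-sin(y) - 4*cos(x) - 3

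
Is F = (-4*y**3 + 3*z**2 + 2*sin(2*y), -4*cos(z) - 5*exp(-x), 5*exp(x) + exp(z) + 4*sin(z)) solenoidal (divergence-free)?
No, ∇·F = exp(z) + 4*cos(z)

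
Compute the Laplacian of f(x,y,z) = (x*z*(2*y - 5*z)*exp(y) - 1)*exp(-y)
-10*x - exp(-y)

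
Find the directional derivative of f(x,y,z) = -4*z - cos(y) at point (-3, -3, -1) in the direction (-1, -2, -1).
sqrt(6)*(sin(3) + 2)/3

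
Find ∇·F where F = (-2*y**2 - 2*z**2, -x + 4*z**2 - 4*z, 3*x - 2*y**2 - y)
0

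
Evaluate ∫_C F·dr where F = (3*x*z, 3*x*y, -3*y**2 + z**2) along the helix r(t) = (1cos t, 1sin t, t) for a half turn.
-3*pi/4 + 2 + pi**3/3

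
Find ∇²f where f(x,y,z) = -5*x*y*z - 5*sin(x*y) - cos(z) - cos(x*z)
5*x**2*sin(x*y) + x**2*cos(x*z) + 5*y**2*sin(x*y) + z**2*cos(x*z) + cos(z)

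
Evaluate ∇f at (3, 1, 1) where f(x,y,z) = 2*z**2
(0, 0, 4)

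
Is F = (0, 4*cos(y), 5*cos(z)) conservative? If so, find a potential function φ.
Yes, F is conservative. φ = 4*sin(y) + 5*sin(z)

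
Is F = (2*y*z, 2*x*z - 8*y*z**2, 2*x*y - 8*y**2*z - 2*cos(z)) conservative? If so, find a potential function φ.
Yes, F is conservative. φ = 2*x*y*z - 4*y**2*z**2 - 2*sin(z)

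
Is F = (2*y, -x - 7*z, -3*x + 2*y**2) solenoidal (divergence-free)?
Yes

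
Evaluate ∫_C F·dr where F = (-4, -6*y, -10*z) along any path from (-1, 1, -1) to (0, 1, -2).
-19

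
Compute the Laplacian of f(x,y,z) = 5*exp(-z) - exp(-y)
5*exp(-z) - exp(-y)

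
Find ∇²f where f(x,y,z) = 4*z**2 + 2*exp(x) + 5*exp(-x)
2*exp(x) + 8 + 5*exp(-x)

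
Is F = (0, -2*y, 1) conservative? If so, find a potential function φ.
Yes, F is conservative. φ = -y**2 + z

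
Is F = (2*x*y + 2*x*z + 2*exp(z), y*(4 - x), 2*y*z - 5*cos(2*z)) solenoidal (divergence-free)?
No, ∇·F = -x + 4*y + 2*z + 10*sin(2*z) + 4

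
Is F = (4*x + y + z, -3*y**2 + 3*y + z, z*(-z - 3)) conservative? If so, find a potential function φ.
No, ∇×F = (-1, 1, -1) ≠ 0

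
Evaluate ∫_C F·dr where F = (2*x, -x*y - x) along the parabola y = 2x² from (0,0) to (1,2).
-29/15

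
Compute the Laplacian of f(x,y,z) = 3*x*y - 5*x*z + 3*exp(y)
3*exp(y)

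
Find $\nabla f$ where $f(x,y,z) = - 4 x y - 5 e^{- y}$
(-4*y, -4*x + 5*exp(-y), 0)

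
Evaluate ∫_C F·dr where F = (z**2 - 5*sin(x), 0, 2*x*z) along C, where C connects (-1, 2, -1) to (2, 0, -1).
-5*cos(1) + 5*cos(2) + 3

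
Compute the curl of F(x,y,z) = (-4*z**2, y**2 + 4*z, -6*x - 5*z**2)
(-4, 6 - 8*z, 0)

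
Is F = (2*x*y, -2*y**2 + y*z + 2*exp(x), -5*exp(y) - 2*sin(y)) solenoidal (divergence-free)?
No, ∇·F = -2*y + z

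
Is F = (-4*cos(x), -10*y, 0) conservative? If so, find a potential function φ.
Yes, F is conservative. φ = -5*y**2 - 4*sin(x)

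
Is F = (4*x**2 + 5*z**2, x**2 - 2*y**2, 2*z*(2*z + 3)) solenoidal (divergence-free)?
No, ∇·F = 8*x - 4*y + 8*z + 6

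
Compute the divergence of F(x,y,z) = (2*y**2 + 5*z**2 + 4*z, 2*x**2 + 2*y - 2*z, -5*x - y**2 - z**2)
2 - 2*z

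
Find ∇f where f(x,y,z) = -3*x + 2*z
(-3, 0, 2)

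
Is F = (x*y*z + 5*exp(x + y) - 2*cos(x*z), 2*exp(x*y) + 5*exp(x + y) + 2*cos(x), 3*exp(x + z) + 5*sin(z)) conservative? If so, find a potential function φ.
No, ∇×F = (0, x*y + 2*x*sin(x*z) - 3*exp(x + z), -x*z + 2*y*exp(x*y) - 2*sin(x)) ≠ 0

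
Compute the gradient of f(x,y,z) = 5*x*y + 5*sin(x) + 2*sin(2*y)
(5*y + 5*cos(x), 5*x + 4*cos(2*y), 0)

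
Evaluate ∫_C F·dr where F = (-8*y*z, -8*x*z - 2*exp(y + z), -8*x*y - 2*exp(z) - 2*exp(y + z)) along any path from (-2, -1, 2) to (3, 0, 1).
-2*E + 2*exp(2) + 32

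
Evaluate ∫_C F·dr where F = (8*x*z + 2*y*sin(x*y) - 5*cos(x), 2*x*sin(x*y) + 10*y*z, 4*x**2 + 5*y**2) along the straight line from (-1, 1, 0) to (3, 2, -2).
-112 - 5*sin(1) - 2*cos(6) - 5*sin(3) + 2*cos(1)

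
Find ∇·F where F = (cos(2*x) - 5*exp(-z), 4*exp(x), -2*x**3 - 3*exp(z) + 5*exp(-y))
-3*exp(z) - 2*sin(2*x)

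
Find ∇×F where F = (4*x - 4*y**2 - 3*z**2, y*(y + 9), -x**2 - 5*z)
(0, 2*x - 6*z, 8*y)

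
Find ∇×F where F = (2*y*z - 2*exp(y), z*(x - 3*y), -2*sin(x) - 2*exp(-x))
(-x + 3*y, 2*y + 2*cos(x) - 2*exp(-x), -z + 2*exp(y))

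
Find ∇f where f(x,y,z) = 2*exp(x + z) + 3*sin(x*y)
(3*y*cos(x*y) + 2*exp(x + z), 3*x*cos(x*y), 2*exp(x + z))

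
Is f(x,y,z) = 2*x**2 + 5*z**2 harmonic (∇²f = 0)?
No, ∇²f = 14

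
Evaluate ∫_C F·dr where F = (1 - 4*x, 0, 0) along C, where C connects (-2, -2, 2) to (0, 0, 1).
10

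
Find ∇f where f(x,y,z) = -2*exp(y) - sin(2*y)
(0, -2*exp(y) - 2*cos(2*y), 0)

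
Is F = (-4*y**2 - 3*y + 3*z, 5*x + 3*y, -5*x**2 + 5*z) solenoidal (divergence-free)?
No, ∇·F = 8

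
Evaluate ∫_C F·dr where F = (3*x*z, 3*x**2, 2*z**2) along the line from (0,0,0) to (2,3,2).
76/3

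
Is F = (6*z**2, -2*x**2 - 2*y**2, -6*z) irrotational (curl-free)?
No, ∇×F = (0, 12*z, -4*x)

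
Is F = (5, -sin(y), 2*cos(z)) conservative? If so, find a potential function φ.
Yes, F is conservative. φ = 5*x + 2*sin(z) + cos(y)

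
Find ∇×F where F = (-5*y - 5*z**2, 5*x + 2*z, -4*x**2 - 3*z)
(-2, 8*x - 10*z, 10)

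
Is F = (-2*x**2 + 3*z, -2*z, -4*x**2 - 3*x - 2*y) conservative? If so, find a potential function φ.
No, ∇×F = (0, 8*x + 6, 0) ≠ 0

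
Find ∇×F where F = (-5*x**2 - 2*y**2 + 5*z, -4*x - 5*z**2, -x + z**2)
(10*z, 6, 4*y - 4)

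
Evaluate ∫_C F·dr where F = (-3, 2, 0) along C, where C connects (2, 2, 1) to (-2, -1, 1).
6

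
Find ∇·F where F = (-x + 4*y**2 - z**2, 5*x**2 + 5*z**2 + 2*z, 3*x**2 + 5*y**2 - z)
-2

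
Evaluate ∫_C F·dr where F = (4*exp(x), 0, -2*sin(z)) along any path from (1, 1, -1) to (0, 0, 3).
-4*E + 2*cos(3) - 2*cos(1) + 4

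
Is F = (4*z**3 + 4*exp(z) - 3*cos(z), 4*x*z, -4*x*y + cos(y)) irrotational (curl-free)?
No, ∇×F = (-8*x - sin(y), 4*y + 12*z**2 + 4*exp(z) + 3*sin(z), 4*z)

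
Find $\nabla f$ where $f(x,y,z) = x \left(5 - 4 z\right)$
(5 - 4*z, 0, -4*x)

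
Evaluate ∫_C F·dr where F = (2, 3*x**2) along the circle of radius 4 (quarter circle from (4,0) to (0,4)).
120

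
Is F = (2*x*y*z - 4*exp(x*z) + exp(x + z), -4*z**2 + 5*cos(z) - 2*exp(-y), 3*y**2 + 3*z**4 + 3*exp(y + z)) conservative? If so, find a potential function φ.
No, ∇×F = (6*y + 8*z + 3*exp(y + z) + 5*sin(z), 2*x*y - 4*x*exp(x*z) + exp(x + z), -2*x*z) ≠ 0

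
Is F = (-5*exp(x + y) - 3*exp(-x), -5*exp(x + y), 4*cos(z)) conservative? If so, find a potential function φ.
Yes, F is conservative. φ = -5*exp(x + y) + 4*sin(z) + 3*exp(-x)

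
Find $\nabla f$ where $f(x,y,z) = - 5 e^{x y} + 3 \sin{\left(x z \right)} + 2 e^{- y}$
(-5*y*exp(x*y) + 3*z*cos(x*z), -5*x*exp(x*y) - 2*exp(-y), 3*x*cos(x*z))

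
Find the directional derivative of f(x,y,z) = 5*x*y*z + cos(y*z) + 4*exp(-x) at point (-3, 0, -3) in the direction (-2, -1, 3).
sqrt(14)*(-45 + 8*exp(3))/14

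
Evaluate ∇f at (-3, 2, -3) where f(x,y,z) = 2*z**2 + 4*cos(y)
(0, -4*sin(2), -12)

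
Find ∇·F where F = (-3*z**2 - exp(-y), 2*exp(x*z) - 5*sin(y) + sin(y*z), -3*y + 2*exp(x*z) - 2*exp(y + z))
2*x*exp(x*z) + z*cos(y*z) - 2*exp(y + z) - 5*cos(y)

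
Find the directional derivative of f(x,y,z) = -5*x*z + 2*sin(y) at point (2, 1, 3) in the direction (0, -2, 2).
-sqrt(2)*(cos(1) + 5)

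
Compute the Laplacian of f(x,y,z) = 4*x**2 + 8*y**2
24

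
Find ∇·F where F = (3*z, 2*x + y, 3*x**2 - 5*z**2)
1 - 10*z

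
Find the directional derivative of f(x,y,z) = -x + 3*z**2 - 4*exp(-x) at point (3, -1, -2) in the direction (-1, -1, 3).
sqrt(11)*(-35*exp(3) - 4)*exp(-3)/11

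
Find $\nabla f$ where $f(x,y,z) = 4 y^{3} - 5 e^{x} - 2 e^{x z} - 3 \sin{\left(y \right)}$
(-2*z*exp(x*z) - 5*exp(x), 12*y**2 - 3*cos(y), -2*x*exp(x*z))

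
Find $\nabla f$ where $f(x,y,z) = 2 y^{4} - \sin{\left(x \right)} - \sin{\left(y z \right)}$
(-cos(x), 8*y**3 - z*cos(y*z), -y*cos(y*z))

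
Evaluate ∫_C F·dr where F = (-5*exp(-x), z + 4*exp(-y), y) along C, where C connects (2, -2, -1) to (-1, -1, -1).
-1 - 5*exp(-2) + E + 4*exp(2)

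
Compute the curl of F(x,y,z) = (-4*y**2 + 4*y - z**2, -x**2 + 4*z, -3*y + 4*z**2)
(-7, -2*z, -2*x + 8*y - 4)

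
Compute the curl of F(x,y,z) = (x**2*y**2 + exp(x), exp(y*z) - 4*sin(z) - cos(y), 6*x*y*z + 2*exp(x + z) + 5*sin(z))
(6*x*z - y*exp(y*z) + 4*cos(z), -6*y*z - 2*exp(x + z), -2*x**2*y)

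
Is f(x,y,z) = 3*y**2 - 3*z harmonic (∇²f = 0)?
No, ∇²f = 6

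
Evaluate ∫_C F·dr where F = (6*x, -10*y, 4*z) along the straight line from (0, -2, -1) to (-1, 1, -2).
24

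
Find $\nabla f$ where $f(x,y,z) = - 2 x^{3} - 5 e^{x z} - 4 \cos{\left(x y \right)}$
(-6*x**2 + 4*y*sin(x*y) - 5*z*exp(x*z), 4*x*sin(x*y), -5*x*exp(x*z))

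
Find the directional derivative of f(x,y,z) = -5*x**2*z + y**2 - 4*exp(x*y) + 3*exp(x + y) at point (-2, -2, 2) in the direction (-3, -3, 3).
2*sqrt(3)*(-8*exp(8) - 28*exp(4) - 3)*exp(-4)/3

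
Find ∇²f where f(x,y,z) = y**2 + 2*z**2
6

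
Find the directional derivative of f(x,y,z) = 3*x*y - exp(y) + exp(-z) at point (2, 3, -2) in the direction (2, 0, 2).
sqrt(2)*(9 - exp(2))/2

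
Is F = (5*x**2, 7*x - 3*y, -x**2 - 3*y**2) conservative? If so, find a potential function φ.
No, ∇×F = (-6*y, 2*x, 7) ≠ 0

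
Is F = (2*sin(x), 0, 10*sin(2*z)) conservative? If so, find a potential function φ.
Yes, F is conservative. φ = -2*cos(x) - 5*cos(2*z)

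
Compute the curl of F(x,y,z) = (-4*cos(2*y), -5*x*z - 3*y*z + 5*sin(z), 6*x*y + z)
(11*x + 3*y - 5*cos(z), -6*y, -5*z - 8*sin(2*y))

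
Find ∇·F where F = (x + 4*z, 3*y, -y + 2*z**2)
4*z + 4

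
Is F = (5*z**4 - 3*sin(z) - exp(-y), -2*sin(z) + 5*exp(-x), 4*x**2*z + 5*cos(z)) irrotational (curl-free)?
No, ∇×F = (2*cos(z), -8*x*z + 20*z**3 - 3*cos(z), -exp(-y) - 5*exp(-x))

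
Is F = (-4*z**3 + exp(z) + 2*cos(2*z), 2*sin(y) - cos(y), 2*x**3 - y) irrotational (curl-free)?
No, ∇×F = (-1, -6*x**2 - 12*z**2 + exp(z) - 4*sin(2*z), 0)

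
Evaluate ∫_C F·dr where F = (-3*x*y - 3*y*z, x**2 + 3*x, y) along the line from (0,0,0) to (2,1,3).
-25/6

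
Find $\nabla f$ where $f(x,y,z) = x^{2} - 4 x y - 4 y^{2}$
(2*x - 4*y, -4*x - 8*y, 0)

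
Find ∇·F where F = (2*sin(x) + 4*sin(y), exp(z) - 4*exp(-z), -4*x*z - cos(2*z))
-4*x + 2*sin(2*z) + 2*cos(x)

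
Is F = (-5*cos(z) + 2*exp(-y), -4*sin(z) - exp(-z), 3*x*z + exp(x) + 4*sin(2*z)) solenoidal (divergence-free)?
No, ∇·F = 3*x + 8*cos(2*z)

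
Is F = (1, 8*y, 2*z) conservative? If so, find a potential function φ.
Yes, F is conservative. φ = x + 4*y**2 + z**2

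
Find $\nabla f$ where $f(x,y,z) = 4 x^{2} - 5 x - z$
(8*x - 5, 0, -1)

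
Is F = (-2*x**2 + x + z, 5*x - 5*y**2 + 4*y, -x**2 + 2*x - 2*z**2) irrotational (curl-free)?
No, ∇×F = (0, 2*x - 1, 5)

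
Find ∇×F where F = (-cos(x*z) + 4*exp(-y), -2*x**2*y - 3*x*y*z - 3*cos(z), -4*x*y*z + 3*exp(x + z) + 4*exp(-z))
(3*x*y - 4*x*z - 3*sin(z), x*sin(x*z) + 4*y*z - 3*exp(x + z), -4*x*y - 3*y*z + 4*exp(-y))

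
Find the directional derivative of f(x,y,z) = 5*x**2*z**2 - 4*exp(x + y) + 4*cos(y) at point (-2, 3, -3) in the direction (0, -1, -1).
2*sqrt(2)*(sin(3) + E + 30)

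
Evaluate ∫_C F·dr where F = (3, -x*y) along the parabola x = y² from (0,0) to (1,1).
11/4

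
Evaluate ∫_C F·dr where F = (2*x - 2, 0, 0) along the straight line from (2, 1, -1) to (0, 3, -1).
0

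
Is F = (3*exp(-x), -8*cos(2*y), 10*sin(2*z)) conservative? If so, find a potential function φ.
Yes, F is conservative. φ = -4*sin(2*y) - 5*cos(2*z) - 3*exp(-x)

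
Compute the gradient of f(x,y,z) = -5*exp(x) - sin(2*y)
(-5*exp(x), -2*cos(2*y), 0)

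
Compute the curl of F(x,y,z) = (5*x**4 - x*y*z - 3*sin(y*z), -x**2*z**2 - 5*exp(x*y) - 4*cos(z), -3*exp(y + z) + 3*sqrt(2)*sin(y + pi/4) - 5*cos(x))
(2*x**2*z - 3*exp(y + z) - 4*sin(z) + 3*sqrt(2)*cos(y + pi/4), -x*y - 3*y*cos(y*z) - 5*sin(x), -2*x*z**2 + x*z - 5*y*exp(x*y) + 3*z*cos(y*z))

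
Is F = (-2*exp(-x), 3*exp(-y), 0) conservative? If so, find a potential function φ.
Yes, F is conservative. φ = -3*exp(-y) + 2*exp(-x)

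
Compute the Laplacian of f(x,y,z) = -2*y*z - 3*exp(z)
-3*exp(z)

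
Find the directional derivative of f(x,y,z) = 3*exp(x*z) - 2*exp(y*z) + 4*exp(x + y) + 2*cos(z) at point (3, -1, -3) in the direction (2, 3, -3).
sqrt(22)*(-6*exp(9)*sin(3) - 45 + 20*exp(11) + 12*exp(12))*exp(-9)/22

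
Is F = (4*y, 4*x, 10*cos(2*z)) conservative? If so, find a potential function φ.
Yes, F is conservative. φ = 4*x*y + 5*sin(2*z)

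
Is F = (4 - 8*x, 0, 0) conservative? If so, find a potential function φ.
Yes, F is conservative. φ = 4*x*(1 - x)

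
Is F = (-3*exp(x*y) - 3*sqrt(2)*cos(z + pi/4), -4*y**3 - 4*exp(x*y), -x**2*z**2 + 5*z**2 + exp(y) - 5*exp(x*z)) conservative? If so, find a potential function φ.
No, ∇×F = (exp(y), 2*x*z**2 + 5*z*exp(x*z) + 3*sqrt(2)*sin(z + pi/4), (3*x - 4*y)*exp(x*y)) ≠ 0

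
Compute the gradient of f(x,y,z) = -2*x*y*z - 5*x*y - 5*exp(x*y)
(y*(-2*z - 5*exp(x*y) - 5), x*(-2*z - 5*exp(x*y) - 5), -2*x*y)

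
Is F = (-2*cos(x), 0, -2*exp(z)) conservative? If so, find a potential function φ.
Yes, F is conservative. φ = -2*exp(z) - 2*sin(x)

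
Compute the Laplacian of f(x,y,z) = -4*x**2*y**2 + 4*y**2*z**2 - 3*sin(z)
-8*x**2 + 8*z**2 + 3*sin(z)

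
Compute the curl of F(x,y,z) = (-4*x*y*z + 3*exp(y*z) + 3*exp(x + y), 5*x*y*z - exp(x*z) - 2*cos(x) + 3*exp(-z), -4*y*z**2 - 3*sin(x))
(-5*x*y + x*exp(x*z) - 4*z**2 + 3*exp(-z), -4*x*y + 3*y*exp(y*z) + 3*cos(x), 4*x*z + 5*y*z - z*exp(x*z) - 3*z*exp(y*z) - 3*exp(x + y) + 2*sin(x))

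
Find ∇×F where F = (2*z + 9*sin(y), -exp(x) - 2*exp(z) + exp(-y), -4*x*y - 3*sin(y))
(-4*x + 2*exp(z) - 3*cos(y), 4*y + 2, -exp(x) - 9*cos(y))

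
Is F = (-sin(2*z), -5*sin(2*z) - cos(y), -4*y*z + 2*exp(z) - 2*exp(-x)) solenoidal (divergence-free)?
No, ∇·F = -4*y + 2*exp(z) + sin(y)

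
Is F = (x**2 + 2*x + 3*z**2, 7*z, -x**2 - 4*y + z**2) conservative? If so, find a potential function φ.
No, ∇×F = (-11, 2*x + 6*z, 0) ≠ 0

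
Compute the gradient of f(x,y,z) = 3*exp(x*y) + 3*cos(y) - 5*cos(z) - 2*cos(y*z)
(3*y*exp(x*y), 3*x*exp(x*y) + 2*z*sin(y*z) - 3*sin(y), 2*y*sin(y*z) + 5*sin(z))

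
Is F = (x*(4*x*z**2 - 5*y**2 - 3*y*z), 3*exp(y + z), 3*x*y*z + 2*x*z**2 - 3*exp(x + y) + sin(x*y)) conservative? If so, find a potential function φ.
No, ∇×F = (3*x*z + x*cos(x*y) - 3*exp(x + y) - 3*exp(y + z), x*(8*x*z - 3*y) - 3*y*z - y*cos(x*y) - 2*z**2 + 3*exp(x + y), x*(10*y + 3*z)) ≠ 0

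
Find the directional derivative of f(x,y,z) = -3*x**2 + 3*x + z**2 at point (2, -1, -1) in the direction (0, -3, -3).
sqrt(2)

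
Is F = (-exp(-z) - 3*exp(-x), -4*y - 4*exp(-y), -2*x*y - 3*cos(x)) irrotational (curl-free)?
No, ∇×F = (-2*x, 2*y - 3*sin(x) + exp(-z), 0)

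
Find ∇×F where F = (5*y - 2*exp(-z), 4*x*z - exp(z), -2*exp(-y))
(-4*x + exp(z) + 2*exp(-y), 2*exp(-z), 4*z - 5)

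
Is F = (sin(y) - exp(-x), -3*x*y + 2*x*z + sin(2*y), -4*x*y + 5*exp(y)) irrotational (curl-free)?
No, ∇×F = (-6*x + 5*exp(y), 4*y, -3*y + 2*z - cos(y))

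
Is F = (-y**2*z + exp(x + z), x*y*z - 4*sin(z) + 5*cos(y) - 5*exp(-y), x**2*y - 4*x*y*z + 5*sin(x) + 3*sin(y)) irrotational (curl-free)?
No, ∇×F = (x**2 - x*y - 4*x*z + 3*cos(y) + 4*cos(z), -2*x*y - y**2 + 4*y*z + exp(x + z) - 5*cos(x), 3*y*z)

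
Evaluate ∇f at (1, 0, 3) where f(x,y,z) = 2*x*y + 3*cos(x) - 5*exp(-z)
(-3*sin(1), 2, 5*exp(-3))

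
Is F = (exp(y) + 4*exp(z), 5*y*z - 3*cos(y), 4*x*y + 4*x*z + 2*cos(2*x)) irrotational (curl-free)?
No, ∇×F = (4*x - 5*y, -4*y - 4*z + 4*exp(z) + 4*sin(2*x), -exp(y))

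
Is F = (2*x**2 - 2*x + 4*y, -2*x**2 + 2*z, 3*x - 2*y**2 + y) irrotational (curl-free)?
No, ∇×F = (-4*y - 1, -3, -4*x - 4)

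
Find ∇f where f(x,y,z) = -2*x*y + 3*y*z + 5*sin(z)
(-2*y, -2*x + 3*z, 3*y + 5*cos(z))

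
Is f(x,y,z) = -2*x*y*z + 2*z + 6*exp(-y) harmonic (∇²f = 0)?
No, ∇²f = 6*exp(-y)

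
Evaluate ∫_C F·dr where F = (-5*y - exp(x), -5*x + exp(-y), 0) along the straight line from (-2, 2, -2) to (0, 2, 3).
-21 + exp(-2)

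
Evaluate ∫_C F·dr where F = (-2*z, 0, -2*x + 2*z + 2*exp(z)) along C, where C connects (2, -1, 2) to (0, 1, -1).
-2*exp(2) + 2*exp(-1) + 5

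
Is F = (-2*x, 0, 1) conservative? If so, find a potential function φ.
Yes, F is conservative. φ = -x**2 + z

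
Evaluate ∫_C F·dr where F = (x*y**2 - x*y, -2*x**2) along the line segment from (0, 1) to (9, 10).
5589/4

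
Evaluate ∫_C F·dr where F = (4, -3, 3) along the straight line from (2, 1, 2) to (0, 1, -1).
-17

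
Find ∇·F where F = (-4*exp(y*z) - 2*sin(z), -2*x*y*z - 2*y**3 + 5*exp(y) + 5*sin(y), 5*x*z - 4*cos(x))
-2*x*z + 5*x - 6*y**2 + 5*exp(y) + 5*cos(y)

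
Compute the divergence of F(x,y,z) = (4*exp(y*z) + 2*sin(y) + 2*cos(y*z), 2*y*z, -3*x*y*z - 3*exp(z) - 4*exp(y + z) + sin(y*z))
-3*x*y + y*cos(y*z) + 2*z - 3*exp(z) - 4*exp(y + z)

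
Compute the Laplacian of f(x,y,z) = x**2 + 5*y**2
12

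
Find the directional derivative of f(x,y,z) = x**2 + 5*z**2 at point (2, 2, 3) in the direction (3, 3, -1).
-18*sqrt(19)/19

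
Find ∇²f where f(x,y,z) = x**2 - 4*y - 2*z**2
-2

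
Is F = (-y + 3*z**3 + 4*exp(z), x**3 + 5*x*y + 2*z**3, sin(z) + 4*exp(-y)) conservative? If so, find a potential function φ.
No, ∇×F = (-6*z**2 - 4*exp(-y), 9*z**2 + 4*exp(z), 3*x**2 + 5*y + 1) ≠ 0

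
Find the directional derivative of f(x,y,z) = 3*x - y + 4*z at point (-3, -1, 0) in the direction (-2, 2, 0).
-2*sqrt(2)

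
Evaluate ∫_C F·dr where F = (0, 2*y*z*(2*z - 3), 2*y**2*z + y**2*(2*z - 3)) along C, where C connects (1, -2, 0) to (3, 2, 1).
-4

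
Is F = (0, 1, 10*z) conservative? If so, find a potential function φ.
Yes, F is conservative. φ = y + 5*z**2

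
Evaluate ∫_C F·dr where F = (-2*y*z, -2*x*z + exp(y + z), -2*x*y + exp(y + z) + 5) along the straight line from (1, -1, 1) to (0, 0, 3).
7 + exp(3)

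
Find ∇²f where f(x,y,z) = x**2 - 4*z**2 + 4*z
-6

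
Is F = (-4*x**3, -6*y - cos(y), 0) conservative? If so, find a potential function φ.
Yes, F is conservative. φ = -x**4 - 3*y**2 - sin(y)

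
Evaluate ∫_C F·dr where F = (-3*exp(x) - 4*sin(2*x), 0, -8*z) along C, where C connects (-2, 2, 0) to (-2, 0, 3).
-36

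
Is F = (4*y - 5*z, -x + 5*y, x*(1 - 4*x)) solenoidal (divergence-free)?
No, ∇·F = 5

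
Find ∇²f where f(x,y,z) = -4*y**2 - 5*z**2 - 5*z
-18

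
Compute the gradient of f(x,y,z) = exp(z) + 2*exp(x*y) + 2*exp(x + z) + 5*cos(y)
(2*y*exp(x*y) + 2*exp(x + z), 2*x*exp(x*y) - 5*sin(y), exp(z) + 2*exp(x + z))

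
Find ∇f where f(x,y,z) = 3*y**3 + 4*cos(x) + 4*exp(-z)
(-4*sin(x), 9*y**2, -4*exp(-z))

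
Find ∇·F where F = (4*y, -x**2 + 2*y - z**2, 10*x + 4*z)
6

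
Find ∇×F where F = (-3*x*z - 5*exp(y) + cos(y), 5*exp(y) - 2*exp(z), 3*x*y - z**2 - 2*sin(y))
(3*x + 2*exp(z) - 2*cos(y), -3*x - 3*y, 5*exp(y) + sin(y))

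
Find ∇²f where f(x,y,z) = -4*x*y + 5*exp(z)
5*exp(z)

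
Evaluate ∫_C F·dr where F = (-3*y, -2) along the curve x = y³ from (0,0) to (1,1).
-17/4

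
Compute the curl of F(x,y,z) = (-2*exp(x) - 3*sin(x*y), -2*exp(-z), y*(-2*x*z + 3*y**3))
(-2*x*z + 12*y**3 - 2*exp(-z), 2*y*z, 3*x*cos(x*y))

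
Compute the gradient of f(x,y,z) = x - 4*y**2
(1, -8*y, 0)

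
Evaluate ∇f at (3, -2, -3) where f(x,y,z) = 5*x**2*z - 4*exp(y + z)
(-90, -4*exp(-5), 45 - 4*exp(-5))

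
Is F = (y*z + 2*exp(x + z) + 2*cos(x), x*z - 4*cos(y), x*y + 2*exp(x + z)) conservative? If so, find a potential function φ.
Yes, F is conservative. φ = x*y*z + 2*exp(x + z) + 2*sin(x) - 4*sin(y)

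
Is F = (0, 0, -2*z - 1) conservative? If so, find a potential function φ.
Yes, F is conservative. φ = z*(-z - 1)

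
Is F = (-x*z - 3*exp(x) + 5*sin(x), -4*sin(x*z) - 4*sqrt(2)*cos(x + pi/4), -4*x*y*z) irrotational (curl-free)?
No, ∇×F = (4*x*(-z + cos(x*z)), -x + 4*y*z, -4*z*cos(x*z) + 4*sqrt(2)*sin(x + pi/4))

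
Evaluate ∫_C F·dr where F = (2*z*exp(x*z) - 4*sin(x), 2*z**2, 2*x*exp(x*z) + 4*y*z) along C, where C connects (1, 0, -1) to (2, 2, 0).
-4*cos(1) + 4*cos(2) - 2*exp(-1) + 2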